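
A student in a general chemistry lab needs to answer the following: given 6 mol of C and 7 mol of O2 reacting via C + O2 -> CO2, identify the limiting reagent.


Mole ratio available / coefficient:
  C: 6/1 = 6.000
  O2: 7/1 = 7.000
Smaller ratio is limiting.

C


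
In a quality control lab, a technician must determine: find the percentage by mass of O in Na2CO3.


M(Na2CO3) = 2×22.99 + 1×12.01 + 3×16.0 = 105.99 g/mol
Mass of O = 3 × 16.0 = 48.00 g/mol
% O = 48.00/105.99 × 100 = 45.29%

45.29%


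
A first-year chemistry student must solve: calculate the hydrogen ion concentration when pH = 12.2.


[H+] = 10^(-pH) = 10^(-12.2)
= 6.31×10^-13 M

6.31×10^-13 M


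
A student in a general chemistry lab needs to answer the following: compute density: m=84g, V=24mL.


ρ = mass/volume
= 84/24
= 3.5 g/mL

3.5 g/mL


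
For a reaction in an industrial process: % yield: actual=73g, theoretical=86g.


% yield = actual/theoretical × 100
= 73/86 × 100
= 84.88%

84.88%


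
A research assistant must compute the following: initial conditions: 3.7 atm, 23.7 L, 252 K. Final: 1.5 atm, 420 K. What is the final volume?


P1V1/T1 = P2V2/T2
V2 = P1V1T2/(T1P2)
= 3.7×23.7×420/(252×1.5)
= 97.433 L

97.433 L


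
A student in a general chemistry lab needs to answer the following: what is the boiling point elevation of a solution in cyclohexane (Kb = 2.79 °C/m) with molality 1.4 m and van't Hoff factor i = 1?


ΔTb = Kb × m × i
= 2.79 × 1.4 × 1
= 3.906 °C

3.906 °C


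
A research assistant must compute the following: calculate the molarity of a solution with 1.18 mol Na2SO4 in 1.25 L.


M = n/V = 1.18/1.25 = 0.944 mol/L

0.944 M


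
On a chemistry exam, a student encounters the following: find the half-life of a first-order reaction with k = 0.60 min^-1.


t½ = ln2/k = 0.693147/(0.60 min^-1)
= 1.155 min

1.155 min


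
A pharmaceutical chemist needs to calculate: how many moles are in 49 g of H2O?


M(H2O) = 18.02 g/mol
n = mass/M = 49/18.02 = 2.7192 mol

2.7192 mol


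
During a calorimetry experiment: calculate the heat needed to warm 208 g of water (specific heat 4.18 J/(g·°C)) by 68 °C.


q = mcΔT = 208 × 4.18 × 68
= 59121.92 J

59121.92 J


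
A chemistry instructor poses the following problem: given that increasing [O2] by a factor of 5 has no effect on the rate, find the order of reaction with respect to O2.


rate ∝ [O2]^n
rate ∝ [O2]^0
Order in O2: 0

0


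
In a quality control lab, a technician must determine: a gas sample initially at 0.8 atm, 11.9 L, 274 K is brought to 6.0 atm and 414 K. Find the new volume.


P1V1/T1 = P2V2/T2
V2 = P1V1T2/(T1P2)
= 0.8×11.9×414/(274×6.0)
= 2.397 L

2.397 L


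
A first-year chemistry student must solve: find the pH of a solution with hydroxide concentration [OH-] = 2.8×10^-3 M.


pOH = -log10([OH-]) = -log10(2.8×10^-3)
= 3 - log10(2.8) = 2.55
pH = 14 - pOH = 14 - 2.55 = 11.45

11.45


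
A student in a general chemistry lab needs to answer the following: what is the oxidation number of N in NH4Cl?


x + 4(+1) + (-1) = 0, so x = -3
Oxidation number: -3

-3


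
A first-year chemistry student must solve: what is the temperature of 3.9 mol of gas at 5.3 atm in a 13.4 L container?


PV = nRT  (R = 0.08206 L·atm/(mol·K))
T = PV/(nR) = 5.3×13.4/(3.9×0.08206)
= 71.02/0.320034
= 221.91 K

221.91 K


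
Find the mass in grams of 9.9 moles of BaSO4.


M(BaSO4) = 233.4 g/mol
mass = n × M = 9.9 × 233.4 = 2310.66 g

2310.66 g


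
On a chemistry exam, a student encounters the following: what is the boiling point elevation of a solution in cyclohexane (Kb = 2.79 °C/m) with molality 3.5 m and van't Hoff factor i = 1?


ΔTb = Kb × m × i
= 2.79 × 3.5 × 1
= 9.765 °C

9.765 °C


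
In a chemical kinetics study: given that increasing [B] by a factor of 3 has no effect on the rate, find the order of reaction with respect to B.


rate ∝ [B]^n
rate ∝ [B]^0
Order in B: 0

0


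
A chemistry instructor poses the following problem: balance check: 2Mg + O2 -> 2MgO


Equation: 2Mg + O2 -> 2MgO
Check atoms: Mg: 2=2, O: 2=2
Balanced

Yes, balanced


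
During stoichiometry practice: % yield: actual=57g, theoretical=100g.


% yield = actual/theoretical × 100
= 57/100 × 100
= 57.0%

57.0%


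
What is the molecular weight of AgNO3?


M(AgNO3) = 1×107.87 + 1×14.01 + 3×16.0
= 107.87 + 14.01 + 48.0
= 169.88 g/mol

169.88 g/mol


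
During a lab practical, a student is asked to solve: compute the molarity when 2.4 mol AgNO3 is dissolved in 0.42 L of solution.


M = n/V = 2.4/0.42 = 5.714 mol/L

5.714 M


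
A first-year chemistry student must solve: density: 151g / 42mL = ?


ρ = mass/volume
= 151/42
= 3.595 g/mL

3.595 g/mL


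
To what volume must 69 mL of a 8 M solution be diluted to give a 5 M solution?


C1V1 = C2V2
8 × 69 = 5 × V2
V2 = 552/5 = 110.4 mL

110.4 mL


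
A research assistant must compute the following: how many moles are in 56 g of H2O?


M(H2O) = 18.02 g/mol
n = mass/M = 56/18.02 = 3.1077 mol

3.1077 mol


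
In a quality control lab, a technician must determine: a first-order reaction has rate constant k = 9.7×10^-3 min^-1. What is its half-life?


t½ = ln2/k = 0.693147/(9.7×10^-3 min^-1)
= 71.46 min

71.46 min


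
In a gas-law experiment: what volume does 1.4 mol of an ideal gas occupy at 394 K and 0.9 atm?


PV = nRT  (R = 0.08206 L·atm/(mol·K))
V = nRT/P = 1.4×0.08206×394/0.9
= 50.294 L

50.294 L


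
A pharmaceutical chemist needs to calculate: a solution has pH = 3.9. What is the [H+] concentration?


[H+] = 10^(-pH) = 10^(-3.9)
= 1.26×10^-4 M

1.26×10^-4 M


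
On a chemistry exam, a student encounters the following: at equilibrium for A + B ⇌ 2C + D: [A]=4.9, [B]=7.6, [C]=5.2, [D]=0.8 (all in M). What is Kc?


Kc = [C]^2[D]/([A][B])
= (5.2^2 × 0.8^1)/(4.9^1 × 7.6^1)
= 21.632/37.24
= 0.5809

0.5809


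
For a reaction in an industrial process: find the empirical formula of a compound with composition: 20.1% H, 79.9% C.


Assume 100 g sample. Moles of each element:
  H: 20.1/1.008 = 19.94 mol
  C: 79.9/12.01 = 6.653 mol
Divide by smallest (6.653):
  H: 19.94/6.653 = 3.0
  C: 6.653/6.653 = 1.0
Empirical formula: CH3

CH3


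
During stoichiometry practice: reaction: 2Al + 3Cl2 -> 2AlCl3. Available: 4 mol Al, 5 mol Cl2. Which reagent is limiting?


Mole ratio available / coefficient:
  Al: 4/2 = 2.000
  Cl2: 5/3 = 1.667
Smaller ratio is limiting.

Cl2


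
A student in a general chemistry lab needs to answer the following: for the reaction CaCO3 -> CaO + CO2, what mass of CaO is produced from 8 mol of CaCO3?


Mole ratio CaO:CaCO3 = 1:1
n(CaO) = 8 × 1/1 = 8.000 mol
mass = 8.000 × 56.08 = 448.64 g

448.64 g


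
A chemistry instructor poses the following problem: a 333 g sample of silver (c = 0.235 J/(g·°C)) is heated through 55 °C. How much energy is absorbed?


q = mcΔT = 333 × 0.235 × 55
= 4304.03 J

4304.03 J


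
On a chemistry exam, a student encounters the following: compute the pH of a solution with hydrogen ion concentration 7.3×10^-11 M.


pH = -log10([H+]) = -log10(7.3×10^-11)
= 11 - log10(7.3)
= 11 - 0.86
= 10.14

10.14


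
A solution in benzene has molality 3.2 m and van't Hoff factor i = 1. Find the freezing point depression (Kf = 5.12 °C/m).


ΔTf = Kf × m × i
= 5.12 × 3.2 × 1
= 16.384 °C

16.384 °C


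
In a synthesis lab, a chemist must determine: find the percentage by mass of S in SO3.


M(SO3) = 1×32.07 + 3×16.0 = 80.07 g/mol
Mass of S = 1 × 32.07 = 32.07 g/mol
% S = 32.07/80.07 × 100 = 40.05%

40.05%


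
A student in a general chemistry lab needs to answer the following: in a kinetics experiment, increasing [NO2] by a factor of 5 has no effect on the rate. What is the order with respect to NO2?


rate ∝ [NO2]^n
rate ∝ [NO2]^0
Order in NO2: 0

0


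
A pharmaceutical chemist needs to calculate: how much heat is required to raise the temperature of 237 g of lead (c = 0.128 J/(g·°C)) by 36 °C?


q = mcΔT = 237 × 0.128 × 36
= 1092.10 J

1092.10 J


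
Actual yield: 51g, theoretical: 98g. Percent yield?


% yield = actual/theoretical × 100
= 51/98 × 100
= 52.04%

52.04%


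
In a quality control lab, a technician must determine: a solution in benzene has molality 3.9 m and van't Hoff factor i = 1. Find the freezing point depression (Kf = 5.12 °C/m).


ΔTf = Kf × m × i
= 5.12 × 3.9 × 1
= 19.968 °C

19.968 °C


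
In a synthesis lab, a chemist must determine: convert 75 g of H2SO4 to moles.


M(H2SO4) = 98.09 g/mol
n = mass/M = 75/98.09 = 0.7646 mol

0.7646 mol


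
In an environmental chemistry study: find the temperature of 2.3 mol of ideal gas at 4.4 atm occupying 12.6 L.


PV = nRT  (R = 0.08206 L·atm/(mol·K))
T = PV/(nR) = 4.4×12.6/(2.3×0.08206)
= 55.44/0.188738
= 293.74 K

293.74 K


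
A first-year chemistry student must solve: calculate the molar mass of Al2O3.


M(Al2O3) = 2×26.98 + 3×16.0
= 53.96 + 48.0
= 101.96 g/mol

101.96 g/mol


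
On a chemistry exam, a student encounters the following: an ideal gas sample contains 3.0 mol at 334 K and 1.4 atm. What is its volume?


PV = nRT  (R = 0.08206 L·atm/(mol·K))
V = nRT/P = 3.0×0.08206×334/1.4
= 58.732 L

58.732 L


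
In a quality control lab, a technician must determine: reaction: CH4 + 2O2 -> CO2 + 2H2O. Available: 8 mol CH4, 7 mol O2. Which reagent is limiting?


Mole ratio available / coefficient:
  CH4: 8/1 = 8.000
  O2: 7/2 = 3.500
Smaller ratio is limiting.

O2


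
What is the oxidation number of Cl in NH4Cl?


halide: -1
Oxidation number: -1

-1


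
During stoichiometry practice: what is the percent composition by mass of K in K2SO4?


M(K2SO4) = 2×39.1 + 1×32.07 + 4×16.0 = 174.27 g/mol
Mass of K = 2 × 39.1 = 78.20 g/mol
% K = 78.20/174.27 × 100 = 44.87%

44.87%


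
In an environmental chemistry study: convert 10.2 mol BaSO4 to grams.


M(BaSO4) = 233.4 g/mol
mass = n × M = 10.2 × 233.4 = 2380.68 g

2380.68 g


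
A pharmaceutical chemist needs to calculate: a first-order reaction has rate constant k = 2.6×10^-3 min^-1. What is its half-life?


t½ = ln2/k = 0.693147/(2.6×10^-3 min^-1)
= 266.6 min

266.6 min


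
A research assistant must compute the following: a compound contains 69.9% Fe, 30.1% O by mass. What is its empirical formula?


Assume 100 g sample. Moles of each element:
  Fe: 69.9/55.85 = 1.252 mol
  O: 30.1/16.0 = 1.881 mol
Divide by smallest (1.252):
  Fe: 1.252/1.252 = 1.0
  O: 1.881/1.252 = 1.5
Multiply all ratios by 2 to obtain whole numbers.
Empirical formula: Fe2O3

Fe2O3


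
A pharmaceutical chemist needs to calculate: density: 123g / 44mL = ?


ρ = mass/volume
= 123/44
= 2.795 g/mL

2.795 g/mL


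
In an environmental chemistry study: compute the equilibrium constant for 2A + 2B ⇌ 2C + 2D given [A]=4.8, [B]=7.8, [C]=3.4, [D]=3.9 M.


Kc = [C]^2[D]^2/([A]^2[B]^2)
= (3.4^2 × 3.9^2)/(4.8^2 × 7.8^2)
= 175.8276/1401.7536
= 0.1254

0.1254


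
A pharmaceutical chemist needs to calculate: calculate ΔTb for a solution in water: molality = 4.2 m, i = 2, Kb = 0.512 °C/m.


ΔTb = Kb × m × i
= 0.512 × 4.2 × 2
= 4.3008 °C

4.3008 °C


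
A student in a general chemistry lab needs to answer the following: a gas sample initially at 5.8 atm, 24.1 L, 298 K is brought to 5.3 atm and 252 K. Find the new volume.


P1V1/T1 = P2V2/T2
V2 = P1V1T2/(T1P2)
= 5.8×24.1×252/(298×5.3)
= 22.302 L

22.302 L


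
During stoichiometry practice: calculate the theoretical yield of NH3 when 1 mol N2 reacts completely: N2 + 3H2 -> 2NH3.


Mole ratio NH3:N2 = 2:1
n(NH3) = 1 × 2/1 = 2.000 mol
mass = 2.000 × 17.03 = 34.06 g

34.06 g


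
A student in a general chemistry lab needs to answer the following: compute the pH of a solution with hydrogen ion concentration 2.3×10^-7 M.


pH = -log10([H+]) = -log10(2.3×10^-7)
= 7 - log10(2.3)
= 7 - 0.36
= 6.64

6.64


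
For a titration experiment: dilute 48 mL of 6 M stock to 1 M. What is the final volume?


C1V1 = C2V2
6 × 48 = 1 × V2
V2 = 288/1 = 288.0 mL

288.0 mL


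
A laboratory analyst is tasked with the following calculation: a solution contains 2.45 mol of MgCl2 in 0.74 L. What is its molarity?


M = n/V = 2.45/0.74 = 3.311 mol/L

3.311 M


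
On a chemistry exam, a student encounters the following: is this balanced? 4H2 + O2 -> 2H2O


Equation: 4H2 + O2 -> 2H2O
Check atoms: H: 8≠4, O: 2=2
Not balanced

No, not balanced


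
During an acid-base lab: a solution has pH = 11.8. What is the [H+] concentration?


[H+] = 10^(-pH) = 10^(-11.8)
= 1.58×10^-12 M

1.58×10^-12 M


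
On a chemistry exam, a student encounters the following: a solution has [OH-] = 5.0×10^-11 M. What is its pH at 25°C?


pOH = -log10([OH-]) = -log10(5.0×10^-11)
= 11 - log10(5.0) = 10.3
pH = 14 - pOH = 14 - 10.3 = 3.7

3.7


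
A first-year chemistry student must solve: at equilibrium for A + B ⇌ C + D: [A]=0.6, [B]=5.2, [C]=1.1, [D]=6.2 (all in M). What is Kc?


Kc = [C][D]/([A][B])
= (1.1^1 × 6.2^1)/(0.6^1 × 5.2^1)
= 6.82/3.12
= 2.186

2.186


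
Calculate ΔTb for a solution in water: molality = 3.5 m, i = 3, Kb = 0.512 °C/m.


ΔTb = Kb × m × i
= 0.512 × 3.5 × 3
= 5.376 °C

5.376 °C


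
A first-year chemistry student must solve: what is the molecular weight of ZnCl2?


M(ZnCl2) = 1×65.38 + 2×35.45
= 65.38 + 70.9
= 136.28 g/mol

136.28 g/mol


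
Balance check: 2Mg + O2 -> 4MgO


Equation: 2Mg + O2 -> 4MgO
Check atoms: Mg: 2≠4, O: 2≠4
Not balanced

No, not balanced


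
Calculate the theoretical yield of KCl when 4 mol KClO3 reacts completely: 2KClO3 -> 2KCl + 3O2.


Mole ratio KCl:KClO3 = 2:2
n(KCl) = 4 × 2/2 = 4.000 mol
mass = 4.000 × 74.55 = 298.2 g

298.2 g


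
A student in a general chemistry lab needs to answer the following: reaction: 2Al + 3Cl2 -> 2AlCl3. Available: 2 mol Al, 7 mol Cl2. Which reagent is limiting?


Mole ratio available / coefficient:
  Al: 2/2 = 1.000
  Cl2: 7/3 = 2.333
Smaller ratio is limiting.

Al


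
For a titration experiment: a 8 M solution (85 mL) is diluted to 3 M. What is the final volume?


C1V1 = C2V2
8 × 85 = 3 × V2
V2 = 680/3 = 226.67 mL

226.67 mL


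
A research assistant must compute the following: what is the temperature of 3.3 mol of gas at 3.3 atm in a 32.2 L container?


PV = nRT  (R = 0.08206 L·atm/(mol·K))
T = PV/(nR) = 3.3×32.2/(3.3×0.08206)
= 106.26/0.270798
= 392.40 K

392.40 K


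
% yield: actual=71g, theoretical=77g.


% yield = actual/theoretical × 100
= 71/77 × 100
= 92.21%

92.21%


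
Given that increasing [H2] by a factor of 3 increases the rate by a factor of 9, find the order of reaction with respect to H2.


rate ∝ [H2]^n
3^n = 9 → n = 2
Order in H2: 2

2


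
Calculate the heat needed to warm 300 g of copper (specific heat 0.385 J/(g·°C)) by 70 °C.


q = mcΔT = 300 × 0.385 × 70
= 8085.00 J

8085.00 J


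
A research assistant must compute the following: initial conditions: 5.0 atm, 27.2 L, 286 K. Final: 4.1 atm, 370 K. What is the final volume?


P1V1/T1 = P2V2/T2
V2 = P1V1T2/(T1P2)
= 5.0×27.2×370/(286×4.1)
= 42.913 L

42.913 L


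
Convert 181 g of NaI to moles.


M(NaI) = 149.89 g/mol
n = mass/M = 181/149.89 = 1.2076 mol

1.2076 mol


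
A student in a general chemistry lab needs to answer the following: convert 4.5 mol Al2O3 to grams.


M(Al2O3) = 101.96 g/mol
mass = n × M = 4.5 × 101.96 = 458.82 g

458.82 g


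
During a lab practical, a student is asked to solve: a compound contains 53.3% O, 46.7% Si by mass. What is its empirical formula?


Assume 100 g sample. Moles of each element:
  O: 53.3/16.0 = 3.331 mol
  Si: 46.7/28.09 = 1.663 mol
Divide by smallest (1.663):
  O: 3.331/1.663 = 2.0
  Si: 1.663/1.663 = 1.0
Empirical formula: SiO2

SiO2


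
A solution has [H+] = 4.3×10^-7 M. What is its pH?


pH = -log10([H+]) = -log10(4.3×10^-7)
= 7 - log10(4.3)
= 7 - 0.63
= 6.37

6.37


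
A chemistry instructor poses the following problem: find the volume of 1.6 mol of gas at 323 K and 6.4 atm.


PV = nRT  (R = 0.08206 L·atm/(mol·K))
V = nRT/P = 1.6×0.08206×323/6.4
= 6.626 L

6.626 L


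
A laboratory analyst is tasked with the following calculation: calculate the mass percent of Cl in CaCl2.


M(CaCl2) = 1×40.08 + 2×35.45 = 110.98 g/mol
Mass of Cl = 2 × 35.45 = 70.90 g/mol
% Cl = 70.90/110.98 × 100 = 63.89%

63.89%


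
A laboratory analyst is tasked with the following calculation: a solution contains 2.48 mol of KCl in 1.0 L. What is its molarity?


M = n/V = 2.48/1.0 = 2.480 mol/L

2.480 M


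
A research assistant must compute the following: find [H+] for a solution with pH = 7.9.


[H+] = 10^(-pH) = 10^(-7.9)
= 1.26×10^-8 M

1.26×10^-8 M


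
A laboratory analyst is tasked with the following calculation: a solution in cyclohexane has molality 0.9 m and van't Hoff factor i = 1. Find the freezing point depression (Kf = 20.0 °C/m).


ΔTf = Kf × m × i
= 20.0 × 0.9 × 1
= 18.0 °C

18.0 °C


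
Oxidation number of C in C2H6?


2x + 6(+1) = 0, so x = -3
Oxidation number: -3

-3


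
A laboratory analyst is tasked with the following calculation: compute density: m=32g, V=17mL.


ρ = mass/volume
= 32/17
= 1.882 g/mL

1.882 g/mL


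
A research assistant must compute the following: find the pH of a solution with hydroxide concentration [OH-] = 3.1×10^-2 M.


pOH = -log10([OH-]) = -log10(3.1×10^-2)
= 2 - log10(3.1) = 1.51
pH = 14 - pOH = 14 - 1.51 = 12.49

12.49


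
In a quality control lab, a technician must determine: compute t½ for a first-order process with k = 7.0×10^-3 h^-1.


t½ = ln2/k = 0.693147/(7.0×10^-3 h^-1)
= 99.02 h

99.02 h


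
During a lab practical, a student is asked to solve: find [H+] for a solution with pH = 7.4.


[H+] = 10^(-pH) = 10^(-7.4)
= 3.98×10^-8 M

3.98×10^-8 M


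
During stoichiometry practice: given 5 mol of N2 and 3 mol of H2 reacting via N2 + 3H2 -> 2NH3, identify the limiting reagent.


Mole ratio available / coefficient:
  N2: 5/1 = 5.000
  H2: 3/3 = 1.000
Smaller ratio is limiting.

H2


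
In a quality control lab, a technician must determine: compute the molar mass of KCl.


M(KCl) = 1×39.1 + 1×35.45
= 39.1 + 35.45
= 74.55 g/mol

74.55 g/mol


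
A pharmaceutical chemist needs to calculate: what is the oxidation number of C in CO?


x + (-2) = 0, so x = +2
Oxidation number: +2

+2


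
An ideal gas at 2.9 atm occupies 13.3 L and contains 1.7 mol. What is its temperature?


PV = nRT  (R = 0.08206 L·atm/(mol·K))
T = PV/(nR) = 2.9×13.3/(1.7×0.08206)
= 38.57/0.139502
= 276.48 K

276.48 K


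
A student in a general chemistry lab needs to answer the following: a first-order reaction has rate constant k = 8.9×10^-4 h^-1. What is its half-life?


t½ = ln2/k = 0.693147/(8.9×10^-4 h^-1)
= 778.8 h

778.8 h


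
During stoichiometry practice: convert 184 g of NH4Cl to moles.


M(NH4Cl) = 53.49 g/mol
n = mass/M = 184/53.49 = 3.4399 mol

3.4399 mol


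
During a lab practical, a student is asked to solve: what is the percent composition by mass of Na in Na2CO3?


M(Na2CO3) = 2×22.99 + 1×12.01 + 3×16.0 = 105.99 g/mol
Mass of Na = 2 × 22.99 = 45.98 g/mol
% Na = 45.98/105.99 × 100 = 43.38%

43.38%


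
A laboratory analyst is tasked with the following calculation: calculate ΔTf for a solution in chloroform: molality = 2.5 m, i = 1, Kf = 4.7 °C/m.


ΔTf = Kf × m × i
= 4.7 × 2.5 × 1
= 11.75 °C

11.75 °C


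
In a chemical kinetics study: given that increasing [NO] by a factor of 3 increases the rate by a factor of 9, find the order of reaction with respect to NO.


rate ∝ [NO]^n
3^n = 9 → n = 2
Order in NO: 2

2


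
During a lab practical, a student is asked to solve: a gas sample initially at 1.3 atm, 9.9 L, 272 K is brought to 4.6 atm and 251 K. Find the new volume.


P1V1/T1 = P2V2/T2
V2 = P1V1T2/(T1P2)
= 1.3×9.9×251/(272×4.6)
= 2.582 L

2.582 L


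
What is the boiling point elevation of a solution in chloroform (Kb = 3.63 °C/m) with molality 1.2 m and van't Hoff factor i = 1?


ΔTb = Kb × m × i
= 3.63 × 1.2 × 1
= 4.356 °C

4.356 °C


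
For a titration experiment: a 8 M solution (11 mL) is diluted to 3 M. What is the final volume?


C1V1 = C2V2
8 × 11 = 3 × V2
V2 = 88/3 = 29.33 mL

29.33 mL


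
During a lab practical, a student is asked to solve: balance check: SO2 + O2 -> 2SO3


Equation: SO2 + O2 -> 2SO3
Check atoms: O: 4≠6, S: 1≠2
Not balanced

No, not balanced


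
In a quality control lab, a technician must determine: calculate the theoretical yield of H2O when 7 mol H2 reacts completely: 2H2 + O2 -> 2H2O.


Mole ratio H2O:H2 = 2:2
n(H2O) = 7 × 2/2 = 7.000 mol
mass = 7.000 × 18.02 = 126.14 g

126.14 g


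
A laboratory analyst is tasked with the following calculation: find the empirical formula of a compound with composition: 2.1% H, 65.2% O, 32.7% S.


Assume 100 g sample. Moles of each element:
  H: 2.1/1.008 = 2.083 mol
  O: 65.2/16.0 = 4.075 mol
  S: 32.7/32.07 = 1.02 mol
Divide by smallest (1.02):
  H: 2.083/1.02 = 2.04
  O: 4.075/1.02 = 4.0
  S: 1.02/1.02 = 1.0
Empirical formula: H2SO4

H2SO4


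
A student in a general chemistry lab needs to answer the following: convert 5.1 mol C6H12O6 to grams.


M(C6H12O6) = 180.16 g/mol
mass = n × M = 5.1 × 180.16 = 918.82 g

918.82 g


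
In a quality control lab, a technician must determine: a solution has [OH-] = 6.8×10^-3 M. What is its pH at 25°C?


pOH = -log10([OH-]) = -log10(6.8×10^-3)
= 3 - log10(6.8) = 2.17
pH = 14 - pOH = 14 - 2.17 = 11.83

11.83


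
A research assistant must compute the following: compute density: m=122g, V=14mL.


ρ = mass/volume
= 122/14
= 8.714 g/mL

8.714 g/mL


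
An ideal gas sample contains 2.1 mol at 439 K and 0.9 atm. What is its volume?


PV = nRT  (R = 0.08206 L·atm/(mol·K))
V = nRT/P = 2.1×0.08206×439/0.9
= 84.057 L

84.057 L


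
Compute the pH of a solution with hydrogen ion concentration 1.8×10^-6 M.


pH = -log10([H+]) = -log10(1.8×10^-6)
= 6 - log10(1.8)
= 6 - 0.26
= 5.74

5.74


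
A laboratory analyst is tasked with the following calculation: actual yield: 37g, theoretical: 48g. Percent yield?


% yield = actual/theoretical × 100
= 37/48 × 100
= 77.08%

77.08%


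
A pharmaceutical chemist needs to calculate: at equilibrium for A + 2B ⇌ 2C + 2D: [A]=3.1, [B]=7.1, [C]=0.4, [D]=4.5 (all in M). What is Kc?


Kc = [C]^2[D]^2/([A][B]^2)
= (0.4^2 × 4.5^2)/(3.1^1 × 7.1^2)
= 3.24/156.271
= 0.02073

0.02073


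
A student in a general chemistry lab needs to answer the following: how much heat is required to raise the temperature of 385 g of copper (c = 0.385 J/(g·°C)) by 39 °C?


q = mcΔT = 385 × 0.385 × 39
= 5780.78 J

5780.78 J


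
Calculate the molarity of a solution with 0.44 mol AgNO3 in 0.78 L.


M = n/V = 0.44/0.78 = 0.564 mol/L

0.564 M


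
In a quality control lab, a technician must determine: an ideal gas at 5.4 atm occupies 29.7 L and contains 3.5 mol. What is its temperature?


PV = nRT  (R = 0.08206 L·atm/(mol·K))
T = PV/(nR) = 5.4×29.7/(3.5×0.08206)
= 160.38/0.287210
= 558.41 K

558.41 K


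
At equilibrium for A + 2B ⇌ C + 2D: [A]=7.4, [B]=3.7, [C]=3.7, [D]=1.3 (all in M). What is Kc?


Kc = [C][D]^2/([A][B]^2)
= (3.7^1 × 1.3^2)/(7.4^1 × 3.7^2)
= 6.253/101.306
= 0.06172

0.06172


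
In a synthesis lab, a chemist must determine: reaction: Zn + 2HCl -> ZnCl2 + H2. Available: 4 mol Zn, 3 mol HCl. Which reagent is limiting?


Mole ratio available / coefficient:
  Zn: 4/1 = 4.000
  HCl: 3/2 = 1.500
Smaller ratio is limiting.

HCl


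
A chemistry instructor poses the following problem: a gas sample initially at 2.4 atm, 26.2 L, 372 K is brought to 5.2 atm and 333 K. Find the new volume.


P1V1/T1 = P2V2/T2
V2 = P1V1T2/(T1P2)
= 2.4×26.2×333/(372×5.2)
= 10.825 L

10.825 L


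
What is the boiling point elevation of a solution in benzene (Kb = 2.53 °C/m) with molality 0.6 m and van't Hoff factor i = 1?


ΔTb = Kb × m × i
= 2.53 × 0.6 × 1
= 1.518 °C

1.518 °C


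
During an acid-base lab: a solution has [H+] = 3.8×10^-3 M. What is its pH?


pH = -log10([H+]) = -log10(3.8×10^-3)
= 3 - log10(3.8)
= 3 - 0.58
= 2.42

2.42


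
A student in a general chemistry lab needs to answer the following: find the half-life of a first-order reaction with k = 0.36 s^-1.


t½ = ln2/k = 0.693147/(0.36 s^-1)
= 1.925 s

1.925 s


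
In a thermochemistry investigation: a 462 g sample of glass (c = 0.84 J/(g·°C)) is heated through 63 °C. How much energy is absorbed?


q = mcΔT = 462 × 0.84 × 63
= 24449.04 J

24449.04 J


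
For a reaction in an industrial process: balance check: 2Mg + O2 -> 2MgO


Equation: 2Mg + O2 -> 2MgO
Check atoms: Mg: 2=2, O: 2=2
Balanced

Yes, balanced


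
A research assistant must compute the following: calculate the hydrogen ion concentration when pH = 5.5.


[H+] = 10^(-pH) = 10^(-5.5)
= 3.16×10^-6 M

3.16×10^-6 M


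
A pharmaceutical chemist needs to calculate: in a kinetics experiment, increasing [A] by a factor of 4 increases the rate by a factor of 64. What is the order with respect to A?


rate ∝ [A]^n
4^n = 64 → n = 3
Order in A: 3

3


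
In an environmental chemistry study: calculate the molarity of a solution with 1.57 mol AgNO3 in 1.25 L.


M = n/V = 1.57/1.25 = 1.256 mol/L

1.256 M


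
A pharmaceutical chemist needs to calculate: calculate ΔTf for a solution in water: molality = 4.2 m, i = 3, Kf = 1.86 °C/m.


ΔTf = Kf × m × i
= 1.86 × 4.2 × 3
= 23.436 °C

23.436 °C


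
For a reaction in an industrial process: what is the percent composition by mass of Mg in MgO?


M(MgO) = 1×24.31 + 1×16.0 = 40.31 g/mol
Mass of Mg = 1 × 24.31 = 24.31 g/mol
% Mg = 24.31/40.31 × 100 = 60.31%

60.31%


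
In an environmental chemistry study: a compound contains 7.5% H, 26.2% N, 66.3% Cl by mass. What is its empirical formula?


Assume 100 g sample. Moles of each element:
  H: 7.5/1.008 = 7.44 mol
  N: 26.2/14.01 = 1.87 mol
  Cl: 66.3/35.45 = 1.87 mol
Divide by smallest (1.87):
  H: 7.44/1.87 = 3.98
  N: 1.87/1.87 = 1.0
  Cl: 1.87/1.87 = 1.0
Empirical formula: NH4Cl

NH4Cl


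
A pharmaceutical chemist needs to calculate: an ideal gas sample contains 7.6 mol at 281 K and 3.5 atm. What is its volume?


PV = nRT  (R = 0.08206 L·atm/(mol·K))
V = nRT/P = 7.6×0.08206×281/3.5
= 50.071 L

50.071 L


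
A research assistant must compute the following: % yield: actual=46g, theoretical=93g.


% yield = actual/theoretical × 100
= 46/93 × 100
= 49.46%

49.46%


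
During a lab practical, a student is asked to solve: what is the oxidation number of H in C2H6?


H is +1 with nonmetals
Oxidation number: +1

+1


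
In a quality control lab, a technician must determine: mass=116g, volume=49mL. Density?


ρ = mass/volume
= 116/49
= 2.367 g/mL

2.367 g/mL


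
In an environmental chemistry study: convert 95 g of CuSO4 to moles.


M(CuSO4) = 159.62 g/mol
n = mass/M = 95/159.62 = 0.5952 mol

0.5952 mol


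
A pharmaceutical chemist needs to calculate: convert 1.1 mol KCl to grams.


M(KCl) = 74.55 g/mol
mass = n × M = 1.1 × 74.55 = 82.01 g

82.01 g


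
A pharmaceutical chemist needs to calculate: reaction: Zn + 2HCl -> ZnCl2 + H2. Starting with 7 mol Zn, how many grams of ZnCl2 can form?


Mole ratio ZnCl2:Zn = 1:1
n(ZnCl2) = 7 × 1/1 = 7.000 mol
mass = 7.000 × 136.28 = 953.96 g

953.96 g


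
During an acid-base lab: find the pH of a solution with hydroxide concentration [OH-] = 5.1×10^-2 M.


pOH = -log10([OH-]) = -log10(5.1×10^-2)
= 2 - log10(5.1) = 1.29
pH = 14 - pOH = 14 - 1.29 = 12.71

12.71


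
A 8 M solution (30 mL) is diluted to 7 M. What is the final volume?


C1V1 = C2V2
8 × 30 = 7 × V2
V2 = 240/7 = 34.29 mL

34.29 mL


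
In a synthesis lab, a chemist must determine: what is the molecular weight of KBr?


M(KBr) = 1×39.1 + 1×79.9
= 39.1 + 79.9
= 119.0 g/mol

119.0 g/mol


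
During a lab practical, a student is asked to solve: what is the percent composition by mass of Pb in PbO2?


M(PbO2) = 1×207.2 + 2×16.0 = 239.20 g/mol
Mass of Pb = 1 × 207.2 = 207.20 g/mol
% Pb = 207.20/239.20 × 100 = 86.62%

86.62%


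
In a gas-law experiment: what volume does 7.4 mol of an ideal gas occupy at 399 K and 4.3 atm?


PV = nRT  (R = 0.08206 L·atm/(mol·K))
V = nRT/P = 7.4×0.08206×399/4.3
= 56.347 L

56.347 L


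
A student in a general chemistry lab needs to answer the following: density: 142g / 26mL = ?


ρ = mass/volume
= 142/26
= 5.462 g/mL

5.462 g/mL


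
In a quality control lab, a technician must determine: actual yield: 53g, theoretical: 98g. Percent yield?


% yield = actual/theoretical × 100
= 53/98 × 100
= 54.08%

54.08%


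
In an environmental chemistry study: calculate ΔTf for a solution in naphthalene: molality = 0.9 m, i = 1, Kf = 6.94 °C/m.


ΔTf = Kf × m × i
= 6.94 × 0.9 × 1
= 6.246 °C

6.246 °C


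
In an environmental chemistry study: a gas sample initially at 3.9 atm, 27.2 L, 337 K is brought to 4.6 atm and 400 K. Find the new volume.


P1V1/T1 = P2V2/T2
V2 = P1V1T2/(T1P2)
= 3.9×27.2×400/(337×4.6)
= 27.372 L

27.372 L


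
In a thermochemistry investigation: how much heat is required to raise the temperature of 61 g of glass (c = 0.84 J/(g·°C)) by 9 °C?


q = mcΔT = 61 × 0.84 × 9
= 461.16 J

461.16 J


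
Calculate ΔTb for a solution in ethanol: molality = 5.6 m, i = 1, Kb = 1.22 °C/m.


ΔTb = Kb × m × i
= 1.22 × 5.6 × 1
= 6.832 °C

6.832 °C


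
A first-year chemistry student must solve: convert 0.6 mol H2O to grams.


M(H2O) = 18.02 g/mol
mass = n × M = 0.6 × 18.02 = 10.81 g

10.81 g


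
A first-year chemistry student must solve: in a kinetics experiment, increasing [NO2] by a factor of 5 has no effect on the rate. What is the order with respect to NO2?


rate ∝ [NO2]^n
rate ∝ [NO2]^0
Order in NO2: 0

0


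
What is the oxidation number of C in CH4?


x + 4(+1) = 0, so x = -4
Oxidation number: -4

-4


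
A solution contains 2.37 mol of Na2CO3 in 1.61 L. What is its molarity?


M = n/V = 2.37/1.61 = 1.472 mol/L

1.472 M


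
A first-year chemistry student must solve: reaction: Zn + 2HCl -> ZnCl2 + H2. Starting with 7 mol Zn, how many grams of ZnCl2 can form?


Mole ratio ZnCl2:Zn = 1:1
n(ZnCl2) = 7 × 1/1 = 7.000 mol
mass = 7.000 × 136.28 = 953.96 g

953.96 g


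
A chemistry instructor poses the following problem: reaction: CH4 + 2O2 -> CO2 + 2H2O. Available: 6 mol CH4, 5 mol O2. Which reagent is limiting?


Mole ratio available / coefficient:
  CH4: 6/1 = 6.000
  O2: 5/2 = 2.500
Smaller ratio is limiting.

O2


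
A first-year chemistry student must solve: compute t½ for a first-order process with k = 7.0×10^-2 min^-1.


t½ = ln2/k = 0.693147/(7.0×10^-2 min^-1)
= 9.902 min

9.902 min


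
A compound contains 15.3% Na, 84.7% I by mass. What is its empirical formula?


Assume 100 g sample. Moles of each element:
  Na: 15.3/22.99 = 0.666 mol
  I: 84.7/126.9 = 0.667 mol
Divide by smallest (0.666):
  Na: 0.666/0.666 = 1.0
  I: 0.667/0.666 = 1.0
Empirical formula: NaI

NaI


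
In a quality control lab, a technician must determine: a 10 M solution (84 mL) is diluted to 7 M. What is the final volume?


C1V1 = C2V2
10 × 84 = 7 × V2
V2 = 840/7 = 120.0 mL

120.0 mL


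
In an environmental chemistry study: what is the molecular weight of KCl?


M(KCl) = 1×39.1 + 1×35.45
= 39.1 + 35.45
= 74.55 g/mol

74.55 g/mol


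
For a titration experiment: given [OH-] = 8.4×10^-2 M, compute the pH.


pOH = -log10([OH-]) = -log10(8.4×10^-2)
= 2 - log10(8.4) = 1.08
pH = 14 - pOH = 14 - 1.08 = 12.92

12.92


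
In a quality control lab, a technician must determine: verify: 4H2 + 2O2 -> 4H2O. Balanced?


Equation: 4H2 + 2O2 -> 4H2O
Check atoms: H: 8=8, O: 4=4
Balanced

Yes, balanced


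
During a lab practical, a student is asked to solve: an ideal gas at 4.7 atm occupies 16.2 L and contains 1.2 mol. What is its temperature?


PV = nRT  (R = 0.08206 L·atm/(mol·K))
T = PV/(nR) = 4.7×16.2/(1.2×0.08206)
= 76.14/0.098472
= 773.21 K

773.21 K


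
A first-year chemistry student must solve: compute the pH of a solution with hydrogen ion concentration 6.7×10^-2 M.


pH = -log10([H+]) = -log10(6.7×10^-2)
= 2 - log10(6.7)
= 2 - 0.83
= 1.17

1.17


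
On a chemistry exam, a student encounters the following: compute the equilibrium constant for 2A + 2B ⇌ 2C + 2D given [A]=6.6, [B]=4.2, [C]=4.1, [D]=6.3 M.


Kc = [C]^2[D]^2/([A]^2[B]^2)
= (4.1^2 × 6.3^2)/(6.6^2 × 4.2^2)
= 667.1889/768.3984
= 0.8683

0.8683


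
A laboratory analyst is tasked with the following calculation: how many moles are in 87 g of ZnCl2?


M(ZnCl2) = 136.28 g/mol
n = mass/M = 87/136.28 = 0.6384 mol

0.6384 mol


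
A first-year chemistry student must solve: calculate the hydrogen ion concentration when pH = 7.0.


[H+] = 10^(-pH) = 10^(-7.0)
= 1.0×10^-7 M

1.0×10^-7 M


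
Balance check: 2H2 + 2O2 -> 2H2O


Equation: 2H2 + 2O2 -> 2H2O
Check atoms: H: 4=4, O: 4≠2
Not balanced

No, not balanced


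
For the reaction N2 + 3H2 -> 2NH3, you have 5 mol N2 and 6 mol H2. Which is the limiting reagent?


Mole ratio available / coefficient:
  N2: 5/1 = 5.000
  H2: 6/3 = 2.000
Smaller ratio is limiting.

H2


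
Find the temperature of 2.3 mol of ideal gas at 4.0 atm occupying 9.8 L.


PV = nRT  (R = 0.08206 L·atm/(mol·K))
T = PV/(nR) = 4.0×9.8/(2.3×0.08206)
= 39.20/0.188738
= 207.70 K

207.70 K


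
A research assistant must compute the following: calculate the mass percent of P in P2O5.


M(P2O5) = 2×30.97 + 5×16.0 = 141.94 g/mol
Mass of P = 2 × 30.97 = 61.94 g/mol
% P = 61.94/141.94 × 100 = 43.64%

43.64%


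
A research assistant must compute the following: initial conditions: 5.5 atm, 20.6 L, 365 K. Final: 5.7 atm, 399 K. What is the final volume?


P1V1/T1 = P2V2/T2
V2 = P1V1T2/(T1P2)
= 5.5×20.6×399/(365×5.7)
= 21.729 L

21.729 L


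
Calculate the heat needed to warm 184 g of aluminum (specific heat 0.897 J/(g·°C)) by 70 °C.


q = mcΔT = 184 × 0.897 × 70
= 11553.36 J

11553.36 J


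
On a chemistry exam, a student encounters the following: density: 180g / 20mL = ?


ρ = mass/volume
= 180/20
= 9.0 g/mL

9.0 g/mL


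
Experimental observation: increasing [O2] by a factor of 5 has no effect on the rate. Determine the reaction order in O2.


rate ∝ [O2]^n
rate ∝ [O2]^0
Order in O2: 0

0


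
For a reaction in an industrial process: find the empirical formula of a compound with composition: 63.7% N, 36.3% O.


Assume 100 g sample. Moles of each element:
  N: 63.7/14.01 = 4.547 mol
  O: 36.3/16.0 = 2.269 mol
Divide by smallest (2.269):
  N: 4.547/2.269 = 2.0
  O: 2.269/2.269 = 1.0
Empirical formula: N2O

N2O


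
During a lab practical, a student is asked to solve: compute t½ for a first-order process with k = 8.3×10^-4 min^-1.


t½ = ln2/k = 0.693147/(8.3×10^-4 min^-1)
= 835.1 min

835.1 min


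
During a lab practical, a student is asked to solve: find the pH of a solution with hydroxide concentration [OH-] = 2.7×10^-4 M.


pOH = -log10([OH-]) = -log10(2.7×10^-4)
= 4 - log10(2.7) = 3.57
pH = 14 - pOH = 14 - 3.57 = 10.43

10.43


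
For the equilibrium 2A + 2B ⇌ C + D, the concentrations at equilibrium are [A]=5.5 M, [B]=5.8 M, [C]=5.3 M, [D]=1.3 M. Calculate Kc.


Kc = [C][D]/([A]^2[B]^2)
= (5.3^1 × 1.3^1)/(5.5^2 × 5.8^2)
= 6.89/1017.61
= 0.006771

0.006771


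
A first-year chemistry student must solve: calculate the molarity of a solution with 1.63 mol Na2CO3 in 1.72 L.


M = n/V = 1.63/1.72 = 0.948 mol/L

0.948 M


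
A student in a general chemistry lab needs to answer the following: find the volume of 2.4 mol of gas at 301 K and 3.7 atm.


PV = nRT  (R = 0.08206 L·atm/(mol·K))
V = nRT/P = 2.4×0.08206×301/3.7
= 16.022 L

16.022 L


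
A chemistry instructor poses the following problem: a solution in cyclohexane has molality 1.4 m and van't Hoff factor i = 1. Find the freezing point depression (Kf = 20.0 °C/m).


ΔTf = Kf × m × i
= 20.0 × 1.4 × 1
= 28.0 °C

28.0 °C


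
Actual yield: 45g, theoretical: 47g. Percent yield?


% yield = actual/theoretical × 100
= 45/47 × 100
= 95.74%

95.74%


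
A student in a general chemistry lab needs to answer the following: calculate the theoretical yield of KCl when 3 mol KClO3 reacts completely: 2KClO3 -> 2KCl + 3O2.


Mole ratio KCl:KClO3 = 2:2
n(KCl) = 3 × 2/2 = 3.000 mol
mass = 3.000 × 74.55 = 223.65 g

223.65 g


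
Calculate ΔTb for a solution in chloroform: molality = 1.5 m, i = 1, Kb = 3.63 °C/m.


ΔTb = Kb × m × i
= 3.63 × 1.5 × 1
= 5.445 °C

5.445 °C


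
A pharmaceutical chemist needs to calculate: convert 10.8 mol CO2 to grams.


M(CO2) = 44.01 g/mol
mass = n × M = 10.8 × 44.01 = 475.31 g

475.31 g


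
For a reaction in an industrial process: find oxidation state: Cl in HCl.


halide: -1
Oxidation number: -1

-1


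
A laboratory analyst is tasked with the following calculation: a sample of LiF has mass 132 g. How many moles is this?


M(LiF) = 25.94 g/mol
n = mass/M = 132/25.94 = 5.0887 mol

5.0887 mol


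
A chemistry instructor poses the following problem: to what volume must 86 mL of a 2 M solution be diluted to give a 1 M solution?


C1V1 = C2V2
2 × 86 = 1 × V2
V2 = 172/1 = 172.0 mL

172.0 mL


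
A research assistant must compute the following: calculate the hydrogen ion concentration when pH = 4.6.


[H+] = 10^(-pH) = 10^(-4.6)
= 2.51×10^-5 M

2.51×10^-5 M


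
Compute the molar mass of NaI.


M(NaI) = 1×22.99 + 1×126.9
= 22.99 + 126.9
= 149.89 g/mol

149.89 g/mol


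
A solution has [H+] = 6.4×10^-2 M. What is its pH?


pH = -log10([H+]) = -log10(6.4×10^-2)
= 2 - log10(6.4)
= 2 - 0.81
= 1.19

1.19


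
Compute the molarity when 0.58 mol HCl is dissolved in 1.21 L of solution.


M = n/V = 0.58/1.21 = 0.479 mol/L

0.479 M


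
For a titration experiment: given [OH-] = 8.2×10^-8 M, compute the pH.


pOH = -log10([OH-]) = -log10(8.2×10^-8)
= 8 - log10(8.2) = 7.09
pH = 14 - pOH = 14 - 7.09 = 6.91

6.91


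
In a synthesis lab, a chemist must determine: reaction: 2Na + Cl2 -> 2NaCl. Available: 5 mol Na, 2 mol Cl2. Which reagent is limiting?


Mole ratio available / coefficient:
  Na: 5/2 = 2.500
  Cl2: 2/1 = 2.000
Smaller ratio is limiting.

Cl2


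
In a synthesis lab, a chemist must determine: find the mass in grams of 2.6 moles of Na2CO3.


M(Na2CO3) = 105.99 g/mol
mass = n × M = 2.6 × 105.99 = 275.57 g

275.57 g


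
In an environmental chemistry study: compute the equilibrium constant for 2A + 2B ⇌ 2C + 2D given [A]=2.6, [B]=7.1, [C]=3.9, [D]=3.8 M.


Kc = [C]^2[D]^2/([A]^2[B]^2)
= (3.9^2 × 3.8^2)/(2.6^2 × 7.1^2)
= 219.6324/340.7716
= 0.6445

0.6445


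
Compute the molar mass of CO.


M(CO) = 1×12.01 + 1×16.0
= 12.01 + 16.0
= 28.01 g/mol

28.01 g/mol


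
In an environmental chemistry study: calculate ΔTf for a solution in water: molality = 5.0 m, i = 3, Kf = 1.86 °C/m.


ΔTf = Kf × m × i
= 1.86 × 5.0 × 3
= 27.9 °C

27.9 °C


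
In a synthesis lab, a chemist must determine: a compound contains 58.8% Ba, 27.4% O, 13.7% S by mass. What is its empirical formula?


Assume 100 g sample. Moles of each element:
  Ba: 58.8/137.33 = 0.428 mol
  O: 27.4/16.0 = 1.712 mol
  S: 13.7/32.07 = 0.427 mol
Divide by smallest (0.427):
  Ba: 0.428/0.427 = 1.0
  O: 1.712/0.427 = 4.01
  S: 0.427/0.427 = 1.0
Empirical formula: BaSO4

BaSO4
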